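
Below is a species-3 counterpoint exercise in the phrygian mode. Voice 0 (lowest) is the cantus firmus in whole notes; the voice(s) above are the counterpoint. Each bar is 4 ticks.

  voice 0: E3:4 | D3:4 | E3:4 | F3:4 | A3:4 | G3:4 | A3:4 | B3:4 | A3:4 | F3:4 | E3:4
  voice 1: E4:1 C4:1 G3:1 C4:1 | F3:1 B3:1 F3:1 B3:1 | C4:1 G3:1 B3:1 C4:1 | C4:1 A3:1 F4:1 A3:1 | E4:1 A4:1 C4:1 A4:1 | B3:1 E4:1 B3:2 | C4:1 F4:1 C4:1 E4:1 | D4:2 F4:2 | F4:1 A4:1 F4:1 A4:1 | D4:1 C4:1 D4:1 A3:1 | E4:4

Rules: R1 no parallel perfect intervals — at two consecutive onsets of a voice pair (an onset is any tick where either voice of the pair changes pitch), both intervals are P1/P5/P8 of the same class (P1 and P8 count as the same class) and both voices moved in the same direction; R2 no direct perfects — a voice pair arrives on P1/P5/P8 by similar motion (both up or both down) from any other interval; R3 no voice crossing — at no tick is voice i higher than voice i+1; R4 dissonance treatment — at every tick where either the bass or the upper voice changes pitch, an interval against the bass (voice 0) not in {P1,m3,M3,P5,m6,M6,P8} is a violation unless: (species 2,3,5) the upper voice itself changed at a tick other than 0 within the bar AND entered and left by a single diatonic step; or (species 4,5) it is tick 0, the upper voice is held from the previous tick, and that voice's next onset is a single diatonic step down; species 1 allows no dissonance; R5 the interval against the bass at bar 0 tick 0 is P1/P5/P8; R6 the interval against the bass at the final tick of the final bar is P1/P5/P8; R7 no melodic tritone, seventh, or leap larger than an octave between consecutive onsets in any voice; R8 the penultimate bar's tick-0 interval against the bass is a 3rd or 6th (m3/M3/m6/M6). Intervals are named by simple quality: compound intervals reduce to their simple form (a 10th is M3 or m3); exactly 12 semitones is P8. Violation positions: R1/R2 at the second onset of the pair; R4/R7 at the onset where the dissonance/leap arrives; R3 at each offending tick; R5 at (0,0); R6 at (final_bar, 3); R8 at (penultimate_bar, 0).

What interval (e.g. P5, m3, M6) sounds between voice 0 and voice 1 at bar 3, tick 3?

M3

voice 0=F3 voice 1=A3 -> M3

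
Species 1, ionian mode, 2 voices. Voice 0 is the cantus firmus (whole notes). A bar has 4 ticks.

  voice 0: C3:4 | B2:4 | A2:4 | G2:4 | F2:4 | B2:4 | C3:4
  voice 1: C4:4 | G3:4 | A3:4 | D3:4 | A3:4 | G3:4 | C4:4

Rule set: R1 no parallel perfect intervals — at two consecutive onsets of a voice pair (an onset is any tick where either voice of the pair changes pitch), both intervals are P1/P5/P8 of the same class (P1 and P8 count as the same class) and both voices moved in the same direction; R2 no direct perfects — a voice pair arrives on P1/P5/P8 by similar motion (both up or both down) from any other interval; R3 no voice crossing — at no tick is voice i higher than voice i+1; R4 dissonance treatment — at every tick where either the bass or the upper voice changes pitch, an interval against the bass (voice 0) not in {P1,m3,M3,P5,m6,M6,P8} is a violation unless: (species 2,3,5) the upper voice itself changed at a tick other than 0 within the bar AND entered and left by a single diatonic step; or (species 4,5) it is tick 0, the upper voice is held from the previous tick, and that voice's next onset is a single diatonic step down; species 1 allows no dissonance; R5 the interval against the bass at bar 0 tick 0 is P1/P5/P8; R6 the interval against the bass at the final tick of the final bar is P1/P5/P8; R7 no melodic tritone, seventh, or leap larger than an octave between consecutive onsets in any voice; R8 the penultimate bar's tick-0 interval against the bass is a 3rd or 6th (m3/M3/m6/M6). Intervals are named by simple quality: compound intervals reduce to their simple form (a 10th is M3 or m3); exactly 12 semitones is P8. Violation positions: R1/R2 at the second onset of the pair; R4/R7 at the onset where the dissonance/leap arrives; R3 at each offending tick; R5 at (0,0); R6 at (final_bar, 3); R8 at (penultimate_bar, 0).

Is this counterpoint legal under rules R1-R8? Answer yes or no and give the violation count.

bar 0: v0=C3 v1=C4 (P8)
bar 1: v0=B2 v1=G3 (m6)
bar 2: v0=A2 v1=A3 (P8)
bar 3: v0=G2 v1=D3 (P5)
bar 4: v0=F2 v1=A3 (M3)
bar 5: v0=B2 v1=G3 (m6)
bar 6: v0=C3 v1=C4 (P8)
  R2 @ bar3.0: A2/A3 P8 -> G2/D3 P5 similar
  R7 @ bar5.0: F2->B2 leap 6st
  R2 @ bar6.0: B2/G3 m6 -> C3/C4 P8 similar

No (3 violations)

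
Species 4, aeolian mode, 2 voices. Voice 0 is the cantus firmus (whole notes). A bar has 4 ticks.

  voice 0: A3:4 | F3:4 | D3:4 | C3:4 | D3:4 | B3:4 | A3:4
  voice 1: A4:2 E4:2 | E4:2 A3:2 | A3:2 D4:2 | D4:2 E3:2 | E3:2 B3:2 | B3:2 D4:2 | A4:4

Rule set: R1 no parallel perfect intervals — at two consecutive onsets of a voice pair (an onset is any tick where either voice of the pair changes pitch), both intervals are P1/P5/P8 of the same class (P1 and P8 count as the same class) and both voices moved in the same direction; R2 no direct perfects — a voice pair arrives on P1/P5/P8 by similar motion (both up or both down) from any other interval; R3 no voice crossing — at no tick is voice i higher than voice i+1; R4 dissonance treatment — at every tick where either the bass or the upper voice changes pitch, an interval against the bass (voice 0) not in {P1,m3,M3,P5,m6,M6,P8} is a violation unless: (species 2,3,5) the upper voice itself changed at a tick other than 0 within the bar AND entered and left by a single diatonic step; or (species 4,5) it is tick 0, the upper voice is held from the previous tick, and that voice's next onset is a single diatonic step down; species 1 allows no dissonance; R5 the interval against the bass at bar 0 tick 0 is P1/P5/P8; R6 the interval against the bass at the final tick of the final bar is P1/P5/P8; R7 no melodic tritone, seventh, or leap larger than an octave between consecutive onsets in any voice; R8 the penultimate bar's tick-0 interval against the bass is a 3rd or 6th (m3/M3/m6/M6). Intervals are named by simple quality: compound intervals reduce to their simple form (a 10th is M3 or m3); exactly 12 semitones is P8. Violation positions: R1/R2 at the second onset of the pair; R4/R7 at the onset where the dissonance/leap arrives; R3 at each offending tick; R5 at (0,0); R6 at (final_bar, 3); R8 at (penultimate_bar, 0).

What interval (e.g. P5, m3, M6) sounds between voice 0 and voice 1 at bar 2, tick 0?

voice 0=D3 voice 1=A3 -> P5

P5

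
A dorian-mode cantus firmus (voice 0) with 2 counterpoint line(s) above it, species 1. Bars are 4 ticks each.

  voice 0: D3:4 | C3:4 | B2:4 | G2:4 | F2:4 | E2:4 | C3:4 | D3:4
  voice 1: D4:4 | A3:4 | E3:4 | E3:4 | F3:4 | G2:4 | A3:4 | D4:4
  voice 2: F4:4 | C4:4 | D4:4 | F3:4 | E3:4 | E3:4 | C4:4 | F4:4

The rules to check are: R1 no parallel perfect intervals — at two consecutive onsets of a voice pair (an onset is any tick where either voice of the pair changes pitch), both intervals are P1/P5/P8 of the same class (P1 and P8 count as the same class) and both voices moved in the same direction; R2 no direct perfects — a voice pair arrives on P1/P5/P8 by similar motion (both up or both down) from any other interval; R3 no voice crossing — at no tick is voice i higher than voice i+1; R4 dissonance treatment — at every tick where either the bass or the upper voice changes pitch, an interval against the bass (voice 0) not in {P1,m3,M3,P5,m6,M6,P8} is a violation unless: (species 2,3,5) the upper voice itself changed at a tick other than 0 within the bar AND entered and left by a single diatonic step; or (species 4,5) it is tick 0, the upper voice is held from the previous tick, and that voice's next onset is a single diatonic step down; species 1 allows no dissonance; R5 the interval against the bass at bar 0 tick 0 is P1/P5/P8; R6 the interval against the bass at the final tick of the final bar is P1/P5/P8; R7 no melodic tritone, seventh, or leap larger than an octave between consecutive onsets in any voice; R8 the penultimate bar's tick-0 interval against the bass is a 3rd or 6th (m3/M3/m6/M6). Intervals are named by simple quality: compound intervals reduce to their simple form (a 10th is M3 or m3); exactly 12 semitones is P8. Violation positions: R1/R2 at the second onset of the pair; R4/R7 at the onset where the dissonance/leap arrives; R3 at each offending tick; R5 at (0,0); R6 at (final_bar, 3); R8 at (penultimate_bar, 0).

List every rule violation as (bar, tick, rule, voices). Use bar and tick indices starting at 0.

bar 0: v0=D3 v1=D4 v2=F4 downbeat m3
bar 1: v0=C3 v1=A3 v2=C4 downbeat P8
bar 2: v0=B2 v1=E3 v2=D4 downbeat m3
bar 3: v0=G2 v1=E3 v2=F3 downbeat m7
bar 4: v0=F2 v1=F3 v2=E3 downbeat M7
bar 5: v0=E2 v1=G2 v2=E3 downbeat P8
bar 6: v0=C3 v1=A3 v2=C4 downbeat P8
bar 7: v0=D3 v1=D4 v2=F4 downbeat m3
  -> R5 @ bar 0 tick 0 v(0, 2): opens on m3
  -> R2 @ bar 1 tick 0 v(0, 2): D3/F4 m3 -> C3/C4 P8 similar
  -> R4 @ bar 2 tick 0 v(0, 1): B2/E3 P4 untreated
  -> R4 @ bar 3 tick 0 v(0, 2): G2/F3 m7 untreated
  -> R3 @ bar 4 tick 0 v(1, 2): F3 above E3
  -> R4 @ bar 4 tick 0 v(0, 2): F2/E3 M7 untreated
  -> R3 @ bar 4 tick 1 v(1, 2): F3 above E3
  -> R3 @ bar 4 tick 2 v(1, 2): F3 above E3
  -> R3 @ bar 4 tick 3 v(1, 2): F3 above E3
  -> R7 @ bar 5 tick 0 v(1,): F3->G2 leap 10st
  -> R1 @ bar 6 tick 0 v(0, 2): E2/E3 P8 -> C3/C4 P8 similar
  -> R7 @ bar 6 tick 0 v(1,): G2->A3 leap 14st
  -> R8 @ bar 6 tick 0 v(0, 2): penult P8 not 3rd/6th
  -> R2 @ bar 7 tick 0 v(0, 1): C3/A3 M6 -> D3/D4 P8 similar
  -> R6 @ bar 7 tick 3 v(0, 2): closes on m3

(0, 0, R5, (0, 2))
(1, 0, R2, (0, 2))
(2, 0, R4, (0, 1))
(3, 0, R4, (0, 2))
(4, 0, R3, (1, 2))
(4, 0, R4, (0, 2))
(4, 1, R3, (1, 2))
(4, 2, R3, (1, 2))
(4, 3, R3, (1, 2))
(5, 0, R7, (1,))
(6, 0, R1, (0, 2))
(6, 0, R7, (1,))
(6, 0, R8, (0, 2))
(7, 0, R2, (0, 1))
(7, 3, R6, (0, 2))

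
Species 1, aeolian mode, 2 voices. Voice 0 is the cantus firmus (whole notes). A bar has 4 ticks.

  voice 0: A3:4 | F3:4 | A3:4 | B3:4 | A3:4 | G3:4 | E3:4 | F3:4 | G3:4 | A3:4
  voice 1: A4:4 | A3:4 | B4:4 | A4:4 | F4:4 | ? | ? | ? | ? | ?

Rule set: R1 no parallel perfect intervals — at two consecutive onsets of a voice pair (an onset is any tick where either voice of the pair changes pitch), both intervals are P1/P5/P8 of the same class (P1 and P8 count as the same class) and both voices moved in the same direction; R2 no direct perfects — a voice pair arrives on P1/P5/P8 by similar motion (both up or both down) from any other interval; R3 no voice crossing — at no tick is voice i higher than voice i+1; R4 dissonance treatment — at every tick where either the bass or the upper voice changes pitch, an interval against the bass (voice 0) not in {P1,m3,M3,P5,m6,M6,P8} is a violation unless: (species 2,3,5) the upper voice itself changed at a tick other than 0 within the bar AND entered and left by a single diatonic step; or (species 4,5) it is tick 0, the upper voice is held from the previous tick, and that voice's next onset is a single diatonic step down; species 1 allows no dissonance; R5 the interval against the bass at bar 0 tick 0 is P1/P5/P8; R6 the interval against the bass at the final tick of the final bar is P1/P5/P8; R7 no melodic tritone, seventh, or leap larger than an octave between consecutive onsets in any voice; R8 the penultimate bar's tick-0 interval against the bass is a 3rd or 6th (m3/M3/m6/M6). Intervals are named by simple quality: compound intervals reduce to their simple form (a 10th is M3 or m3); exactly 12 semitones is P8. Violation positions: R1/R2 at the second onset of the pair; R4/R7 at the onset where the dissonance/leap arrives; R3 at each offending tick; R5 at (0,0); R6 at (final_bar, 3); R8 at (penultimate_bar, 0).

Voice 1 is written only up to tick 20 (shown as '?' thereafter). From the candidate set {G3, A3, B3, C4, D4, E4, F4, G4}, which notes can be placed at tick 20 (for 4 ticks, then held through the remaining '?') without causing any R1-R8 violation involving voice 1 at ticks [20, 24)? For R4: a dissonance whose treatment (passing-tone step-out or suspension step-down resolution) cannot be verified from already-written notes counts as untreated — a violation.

{E4, G4}

G3: violates R2,R7
A3: violates R4
B3: violates R7
C4: violates R4
D4: violates R2
E4: legal
F4: violates R4
G4: legal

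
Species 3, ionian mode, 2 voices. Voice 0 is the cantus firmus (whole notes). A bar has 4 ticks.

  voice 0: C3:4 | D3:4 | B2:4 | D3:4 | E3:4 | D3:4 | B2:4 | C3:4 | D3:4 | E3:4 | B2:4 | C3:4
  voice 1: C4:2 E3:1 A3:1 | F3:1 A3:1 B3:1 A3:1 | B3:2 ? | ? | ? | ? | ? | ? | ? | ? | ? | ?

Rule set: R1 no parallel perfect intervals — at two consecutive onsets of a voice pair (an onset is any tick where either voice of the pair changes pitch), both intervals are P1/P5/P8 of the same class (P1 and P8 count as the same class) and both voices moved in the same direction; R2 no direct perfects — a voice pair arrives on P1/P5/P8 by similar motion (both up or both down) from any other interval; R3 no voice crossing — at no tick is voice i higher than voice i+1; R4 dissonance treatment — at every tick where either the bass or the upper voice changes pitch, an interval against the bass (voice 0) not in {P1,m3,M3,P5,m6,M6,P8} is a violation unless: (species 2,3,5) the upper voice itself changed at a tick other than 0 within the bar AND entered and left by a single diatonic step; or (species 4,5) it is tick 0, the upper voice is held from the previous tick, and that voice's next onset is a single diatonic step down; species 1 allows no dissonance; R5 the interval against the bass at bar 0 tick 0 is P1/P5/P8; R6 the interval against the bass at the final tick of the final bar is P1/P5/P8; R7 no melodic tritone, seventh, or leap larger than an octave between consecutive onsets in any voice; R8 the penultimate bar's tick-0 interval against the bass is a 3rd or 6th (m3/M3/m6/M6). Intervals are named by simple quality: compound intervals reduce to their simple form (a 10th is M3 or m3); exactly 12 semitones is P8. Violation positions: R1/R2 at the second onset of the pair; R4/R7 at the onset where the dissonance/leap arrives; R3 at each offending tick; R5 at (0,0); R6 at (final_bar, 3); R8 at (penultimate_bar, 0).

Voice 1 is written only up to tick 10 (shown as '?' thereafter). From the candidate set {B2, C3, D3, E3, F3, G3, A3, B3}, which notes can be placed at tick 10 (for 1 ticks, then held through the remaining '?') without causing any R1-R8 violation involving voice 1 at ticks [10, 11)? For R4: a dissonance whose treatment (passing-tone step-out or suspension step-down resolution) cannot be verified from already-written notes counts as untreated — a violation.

{B2, B3, D3, G3}

B2: legal
C3: violates R4,R7
D3: legal
E3: violates R4
F3: violates R4,R7
G3: legal
A3: violates R4
B3: legal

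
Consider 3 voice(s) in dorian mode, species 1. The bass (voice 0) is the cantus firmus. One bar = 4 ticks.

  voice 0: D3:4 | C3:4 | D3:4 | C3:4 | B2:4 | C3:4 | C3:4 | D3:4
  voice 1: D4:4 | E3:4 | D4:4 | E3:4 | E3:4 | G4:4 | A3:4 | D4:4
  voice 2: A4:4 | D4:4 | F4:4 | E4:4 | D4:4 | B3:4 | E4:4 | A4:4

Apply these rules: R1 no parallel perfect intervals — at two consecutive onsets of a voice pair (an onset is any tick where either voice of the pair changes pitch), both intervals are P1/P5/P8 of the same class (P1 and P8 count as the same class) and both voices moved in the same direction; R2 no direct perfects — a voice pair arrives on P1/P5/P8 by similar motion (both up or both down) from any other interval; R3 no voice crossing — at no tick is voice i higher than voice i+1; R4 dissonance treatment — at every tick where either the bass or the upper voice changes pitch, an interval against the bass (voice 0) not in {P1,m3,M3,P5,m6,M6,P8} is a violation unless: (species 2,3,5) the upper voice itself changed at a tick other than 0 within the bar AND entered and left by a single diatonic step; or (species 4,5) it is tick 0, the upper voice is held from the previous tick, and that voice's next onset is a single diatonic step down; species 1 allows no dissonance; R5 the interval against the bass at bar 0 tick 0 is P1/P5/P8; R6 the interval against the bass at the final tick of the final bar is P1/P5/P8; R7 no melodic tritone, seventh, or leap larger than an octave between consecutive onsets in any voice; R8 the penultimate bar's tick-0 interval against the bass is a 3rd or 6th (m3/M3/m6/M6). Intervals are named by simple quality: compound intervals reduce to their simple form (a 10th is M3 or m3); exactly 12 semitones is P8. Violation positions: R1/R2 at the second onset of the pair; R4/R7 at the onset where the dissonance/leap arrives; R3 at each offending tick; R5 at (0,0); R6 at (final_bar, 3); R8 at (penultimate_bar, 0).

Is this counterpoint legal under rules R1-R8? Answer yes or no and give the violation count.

No (18 violations)

bar 0: v0=D3 v1=D4 v2=A4 (P5)
bar 1: v0=C3 v1=E3 v2=D4 (M2)
bar 2: v0=D3 v1=D4 v2=F4 (m3)
bar 3: v0=C3 v1=E3 v2=E4 (M3)
bar 4: v0=B2 v1=E3 v2=D4 (m3)
bar 5: v0=C3 v1=G4 v2=B3 (M7)
bar 6: v0=C3 v1=A3 v2=E4 (M3)
bar 7: v0=D3 v1=D4 v2=A4 (P5)
  R4 @ bar1.0: C3/D4 M2 untreated
  R7 @ bar1.0: D4->E3 leap 10st
  R2 @ bar2.0: C3/E3 M3 -> D3/D4 P8 similar
  R7 @ bar2.0: E3->D4 leap 10st
  R2 @ bar3.0: D4/F4 m3 -> E3/E4 P8 similar
  R7 @ bar3.0: D4->E3 leap 10st
  R4 @ bar4.0: B2/E3 P4 untreated
  R2 @ bar5.0: B2/E3 P4 -> C3/G4 P5 similar
  R3 @ bar5.0: G4 above B3
  R4 @ bar5.0: C3/B3 M7 untreated
  R7 @ bar5.0: E3->G4 leap 15st
  R3 @ bar5.1: G4 above B3
  R3 @ bar5.2: G4 above B3
  R3 @ bar5.3: G4 above B3
  R7 @ bar6.0: G4->A3 leap 10st
  R1 @ bar7.0: A3/E4 P5 -> D4/A4 P5 similar
  R2 @ bar7.0: C3/A3 M6 -> D3/D4 P8 similar
  R2 @ bar7.0: C3/E4 M3 -> D3/A4 P5 similar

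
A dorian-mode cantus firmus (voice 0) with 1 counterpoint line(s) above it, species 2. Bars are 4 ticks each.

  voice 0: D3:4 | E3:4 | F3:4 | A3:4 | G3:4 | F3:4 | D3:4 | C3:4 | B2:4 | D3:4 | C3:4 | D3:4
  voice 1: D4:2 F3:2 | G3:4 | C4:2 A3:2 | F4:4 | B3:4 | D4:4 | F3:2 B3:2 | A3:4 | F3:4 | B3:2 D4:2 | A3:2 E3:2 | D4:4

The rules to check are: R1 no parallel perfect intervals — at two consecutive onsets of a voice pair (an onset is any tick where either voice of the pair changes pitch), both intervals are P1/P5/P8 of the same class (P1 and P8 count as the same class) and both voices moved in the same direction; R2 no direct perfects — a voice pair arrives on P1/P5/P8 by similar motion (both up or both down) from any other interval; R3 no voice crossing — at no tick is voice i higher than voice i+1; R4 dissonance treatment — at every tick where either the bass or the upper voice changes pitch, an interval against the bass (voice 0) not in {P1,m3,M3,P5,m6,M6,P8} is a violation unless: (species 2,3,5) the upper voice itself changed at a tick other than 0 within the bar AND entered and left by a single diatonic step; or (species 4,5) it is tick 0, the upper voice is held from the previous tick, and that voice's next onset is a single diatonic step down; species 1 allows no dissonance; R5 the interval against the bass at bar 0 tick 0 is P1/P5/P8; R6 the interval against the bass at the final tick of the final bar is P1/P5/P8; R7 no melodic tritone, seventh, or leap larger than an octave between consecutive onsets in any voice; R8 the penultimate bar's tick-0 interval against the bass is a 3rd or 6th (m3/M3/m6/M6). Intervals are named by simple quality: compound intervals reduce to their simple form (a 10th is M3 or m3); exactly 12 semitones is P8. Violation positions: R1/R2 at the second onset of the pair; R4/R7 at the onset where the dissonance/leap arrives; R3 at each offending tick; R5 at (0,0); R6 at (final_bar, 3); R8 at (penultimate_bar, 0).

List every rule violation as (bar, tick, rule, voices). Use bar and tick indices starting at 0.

(2, 0, R2, (0, 1))
(4, 0, R7, (1,))
(6, 2, R7, (1,))
(8, 0, R4, (0, 1))
(9, 0, R7, (1,))
(11, 0, R2, (0, 1))
(11, 0, R7, (1,))

bar 0: v0=D3 v1=D4 downbeat P8
bar 1: v0=E3 v1=G3 downbeat m3
bar 2: v0=F3 v1=C4 downbeat P5
bar 3: v0=A3 v1=F4 downbeat m6
bar 4: v0=G3 v1=B3 downbeat M3
bar 5: v0=F3 v1=D4 downbeat M6
bar 6: v0=D3 v1=F3 downbeat m3
bar 7: v0=C3 v1=A3 downbeat M6
bar 8: v0=B2 v1=F3 downbeat TT
bar 9: v0=D3 v1=B3 downbeat M6
bar 10: v0=C3 v1=A3 downbeat M6
bar 11: v0=D3 v1=D4 downbeat P8
  -> R2 @ bar 2 tick 0 v(0, 1): E3/G3 m3 -> F3/C4 P5 similar
  -> R7 @ bar 4 tick 0 v(1,): F4->B3 leap 6st
  -> R7 @ bar 6 tick 2 v(1,): F3->B3 leap 6st
  -> R4 @ bar 8 tick 0 v(0, 1): B2/F3 TT untreated
  -> R7 @ bar 9 tick 0 v(1,): F3->B3 leap 6st
  -> R2 @ bar 11 tick 0 v(0, 1): C3/E3 M3 -> D3/D4 P8 similar
  -> R7 @ bar 11 tick 0 v(1,): E3->D4 leap 10st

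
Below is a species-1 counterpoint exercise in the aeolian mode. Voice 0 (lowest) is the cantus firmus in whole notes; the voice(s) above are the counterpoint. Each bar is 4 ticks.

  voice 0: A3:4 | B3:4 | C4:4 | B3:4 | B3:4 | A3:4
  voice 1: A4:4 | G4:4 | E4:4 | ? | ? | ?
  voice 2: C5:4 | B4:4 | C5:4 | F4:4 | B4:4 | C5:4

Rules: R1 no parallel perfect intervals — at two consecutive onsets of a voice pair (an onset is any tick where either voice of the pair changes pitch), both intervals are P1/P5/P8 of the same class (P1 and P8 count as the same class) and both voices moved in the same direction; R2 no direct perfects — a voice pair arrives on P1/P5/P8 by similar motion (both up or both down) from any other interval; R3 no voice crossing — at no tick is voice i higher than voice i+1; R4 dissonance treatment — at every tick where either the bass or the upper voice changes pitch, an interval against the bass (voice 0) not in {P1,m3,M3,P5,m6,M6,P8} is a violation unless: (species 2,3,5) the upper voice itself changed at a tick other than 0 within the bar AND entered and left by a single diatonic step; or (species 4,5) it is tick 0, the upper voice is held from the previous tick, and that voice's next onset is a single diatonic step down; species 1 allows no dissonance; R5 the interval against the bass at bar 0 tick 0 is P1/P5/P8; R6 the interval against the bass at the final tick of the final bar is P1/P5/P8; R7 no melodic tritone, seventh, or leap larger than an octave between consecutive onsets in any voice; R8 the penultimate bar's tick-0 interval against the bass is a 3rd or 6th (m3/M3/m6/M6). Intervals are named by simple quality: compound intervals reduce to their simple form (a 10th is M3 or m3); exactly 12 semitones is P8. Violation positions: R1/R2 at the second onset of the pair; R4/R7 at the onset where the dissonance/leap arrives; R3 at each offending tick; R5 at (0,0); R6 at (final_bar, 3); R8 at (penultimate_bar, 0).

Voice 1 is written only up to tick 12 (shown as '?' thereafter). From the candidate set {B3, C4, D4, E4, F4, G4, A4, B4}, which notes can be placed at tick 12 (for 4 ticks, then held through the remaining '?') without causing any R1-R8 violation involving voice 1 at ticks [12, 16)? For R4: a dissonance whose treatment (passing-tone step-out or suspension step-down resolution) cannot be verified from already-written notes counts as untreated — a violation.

B3: violates R2
C4: violates R4
D4: legal
E4: violates R4
F4: violates R4
G4: violates R3
A4: violates R3,R4
B4: violates R3

{D4}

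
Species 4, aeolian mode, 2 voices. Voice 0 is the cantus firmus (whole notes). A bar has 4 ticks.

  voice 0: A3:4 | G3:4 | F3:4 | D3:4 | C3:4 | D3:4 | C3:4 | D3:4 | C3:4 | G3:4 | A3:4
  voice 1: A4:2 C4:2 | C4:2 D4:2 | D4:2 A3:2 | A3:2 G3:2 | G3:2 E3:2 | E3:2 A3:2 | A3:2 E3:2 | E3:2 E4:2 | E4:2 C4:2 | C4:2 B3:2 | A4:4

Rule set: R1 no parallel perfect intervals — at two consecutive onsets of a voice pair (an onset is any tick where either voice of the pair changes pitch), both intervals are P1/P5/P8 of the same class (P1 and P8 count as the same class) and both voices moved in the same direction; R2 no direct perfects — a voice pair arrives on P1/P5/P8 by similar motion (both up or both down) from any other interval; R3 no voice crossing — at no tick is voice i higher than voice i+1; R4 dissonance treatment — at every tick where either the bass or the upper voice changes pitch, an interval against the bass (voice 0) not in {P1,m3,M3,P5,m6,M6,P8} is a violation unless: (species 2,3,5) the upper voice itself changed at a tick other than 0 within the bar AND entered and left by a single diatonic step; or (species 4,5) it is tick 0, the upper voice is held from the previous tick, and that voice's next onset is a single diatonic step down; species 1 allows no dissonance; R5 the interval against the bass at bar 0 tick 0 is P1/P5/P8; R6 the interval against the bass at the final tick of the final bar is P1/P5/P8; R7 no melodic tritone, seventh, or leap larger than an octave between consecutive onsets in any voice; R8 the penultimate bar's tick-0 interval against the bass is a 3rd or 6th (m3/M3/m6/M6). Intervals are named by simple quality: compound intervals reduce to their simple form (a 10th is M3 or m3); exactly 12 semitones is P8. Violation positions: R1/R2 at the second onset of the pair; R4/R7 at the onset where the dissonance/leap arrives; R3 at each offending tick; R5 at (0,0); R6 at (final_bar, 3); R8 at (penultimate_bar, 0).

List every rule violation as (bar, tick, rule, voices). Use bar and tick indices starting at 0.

bar 0: v0=A3 v1=A4 downbeat P8
bar 1: v0=G3 v1=C4 downbeat P4
bar 2: v0=F3 v1=D4 downbeat M6
bar 3: v0=D3 v1=A3 downbeat P5
bar 4: v0=C3 v1=G3 downbeat P5
bar 5: v0=D3 v1=E3 downbeat M2
bar 6: v0=C3 v1=A3 downbeat M6
bar 7: v0=D3 v1=E3 downbeat M2
bar 8: v0=C3 v1=E4 downbeat M3
bar 9: v0=G3 v1=C4 downbeat P4
bar 10: v0=A3 v1=A4 downbeat P8
  -> R4 @ bar 1 tick 0 v(0, 1): G3/C4 P4 untreated
  -> R4 @ bar 3 tick 2 v(0, 1): D3/G3 P4 untreated
  -> R4 @ bar 5 tick 0 v(0, 1): D3/E3 M2 untreated
  -> R4 @ bar 7 tick 0 v(0, 1): D3/E3 M2 untreated
  -> R4 @ bar 7 tick 2 v(0, 1): D3/E4 M2 untreated
  -> R8 @ bar 9 tick 0 v(0, 1): penult P4 not 3rd/6th
  -> R2 @ bar 10 tick 0 v(0, 1): G3/B3 M3 -> A3/A4 P8 similar
  -> R7 @ bar 10 tick 0 v(1,): B3->A4 leap 10st

(1, 0, R4, (0, 1))
(3, 2, R4, (0, 1))
(5, 0, R4, (0, 1))
(7, 0, R4, (0, 1))
(7, 2, R4, (0, 1))
(9, 0, R8, (0, 1))
(10, 0, R2, (0, 1))
(10, 0, R7, (1,))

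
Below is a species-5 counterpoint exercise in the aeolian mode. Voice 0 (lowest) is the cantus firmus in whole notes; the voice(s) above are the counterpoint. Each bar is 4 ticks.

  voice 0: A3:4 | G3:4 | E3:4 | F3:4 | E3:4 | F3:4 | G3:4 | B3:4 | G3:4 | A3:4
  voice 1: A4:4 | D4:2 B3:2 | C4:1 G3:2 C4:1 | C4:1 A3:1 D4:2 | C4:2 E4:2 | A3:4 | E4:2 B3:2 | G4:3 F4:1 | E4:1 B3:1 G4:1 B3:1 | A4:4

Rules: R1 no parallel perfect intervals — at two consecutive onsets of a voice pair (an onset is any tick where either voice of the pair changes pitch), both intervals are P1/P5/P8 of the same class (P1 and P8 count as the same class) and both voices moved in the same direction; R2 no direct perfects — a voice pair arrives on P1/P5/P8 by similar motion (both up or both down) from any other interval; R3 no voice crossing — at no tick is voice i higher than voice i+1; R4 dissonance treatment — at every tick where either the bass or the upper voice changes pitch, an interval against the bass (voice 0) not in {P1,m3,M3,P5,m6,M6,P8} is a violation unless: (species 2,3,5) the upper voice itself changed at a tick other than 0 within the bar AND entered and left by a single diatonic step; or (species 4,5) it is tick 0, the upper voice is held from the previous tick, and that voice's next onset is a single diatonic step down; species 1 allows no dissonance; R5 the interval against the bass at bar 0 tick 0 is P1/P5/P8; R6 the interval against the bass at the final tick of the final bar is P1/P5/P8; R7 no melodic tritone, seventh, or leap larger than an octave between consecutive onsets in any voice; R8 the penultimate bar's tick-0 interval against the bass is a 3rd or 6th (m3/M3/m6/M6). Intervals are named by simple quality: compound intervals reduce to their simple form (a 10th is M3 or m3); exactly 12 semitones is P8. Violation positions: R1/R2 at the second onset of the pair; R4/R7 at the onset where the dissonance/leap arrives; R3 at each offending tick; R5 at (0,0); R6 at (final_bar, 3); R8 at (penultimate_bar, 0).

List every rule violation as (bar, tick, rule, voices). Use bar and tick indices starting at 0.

bar 0: v0=A3 v1=A4 downbeat P8
bar 1: v0=G3 v1=D4 downbeat P5
bar 2: v0=E3 v1=C4 downbeat m6
bar 3: v0=F3 v1=C4 downbeat P5
bar 4: v0=E3 v1=C4 downbeat m6
bar 5: v0=F3 v1=A3 downbeat M3
bar 6: v0=G3 v1=E4 downbeat M6
bar 7: v0=B3 v1=G4 downbeat m6
bar 8: v0=G3 v1=E4 downbeat M6
bar 9: v0=A3 v1=A4 downbeat P8
  -> R2 @ bar 1 tick 0 v(0, 1): A3/A4 P8 -> G3/D4 P5 similar
  -> R2 @ bar 9 tick 0 v(0, 1): G3/B3 M3 -> A3/A4 P8 similar
  -> R7 @ bar 9 tick 0 v(1,): B3->A4 leap 10st

(1, 0, R2, (0, 1))
(9, 0, R2, (0, 1))
(9, 0, R7, (1,))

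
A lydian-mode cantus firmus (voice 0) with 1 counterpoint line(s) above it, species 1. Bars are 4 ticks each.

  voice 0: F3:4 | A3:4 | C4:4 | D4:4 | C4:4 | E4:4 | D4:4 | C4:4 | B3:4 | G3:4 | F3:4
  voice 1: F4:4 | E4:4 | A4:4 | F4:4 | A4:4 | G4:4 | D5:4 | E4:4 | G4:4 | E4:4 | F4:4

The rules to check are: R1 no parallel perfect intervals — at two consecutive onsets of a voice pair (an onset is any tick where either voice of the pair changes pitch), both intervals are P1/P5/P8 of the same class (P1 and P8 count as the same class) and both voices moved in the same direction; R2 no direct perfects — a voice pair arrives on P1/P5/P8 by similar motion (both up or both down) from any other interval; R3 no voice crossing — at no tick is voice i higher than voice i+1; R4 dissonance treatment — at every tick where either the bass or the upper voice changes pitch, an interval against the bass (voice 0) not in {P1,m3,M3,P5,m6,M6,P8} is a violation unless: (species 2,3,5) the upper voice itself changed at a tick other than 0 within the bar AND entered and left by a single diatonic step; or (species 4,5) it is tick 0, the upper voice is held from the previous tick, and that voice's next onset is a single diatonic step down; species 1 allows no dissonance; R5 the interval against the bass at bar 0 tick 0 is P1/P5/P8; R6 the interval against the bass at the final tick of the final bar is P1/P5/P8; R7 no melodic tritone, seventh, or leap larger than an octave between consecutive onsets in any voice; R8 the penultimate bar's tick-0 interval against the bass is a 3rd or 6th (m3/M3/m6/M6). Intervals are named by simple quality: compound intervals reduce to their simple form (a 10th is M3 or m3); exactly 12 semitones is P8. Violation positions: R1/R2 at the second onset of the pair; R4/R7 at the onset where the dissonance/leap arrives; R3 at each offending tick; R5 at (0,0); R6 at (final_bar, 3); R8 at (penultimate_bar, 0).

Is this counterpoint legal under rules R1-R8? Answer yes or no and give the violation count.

No (1 violations)

bar 0: v0=F3 v1=F4 (P8)
bar 1: v0=A3 v1=E4 (P5)
bar 2: v0=C4 v1=A4 (M6)
bar 3: v0=D4 v1=F4 (m3)
bar 4: v0=C4 v1=A4 (M6)
bar 5: v0=E4 v1=G4 (m3)
bar 6: v0=D4 v1=D5 (P8)
bar 7: v0=C4 v1=E4 (M3)
bar 8: v0=B3 v1=G4 (m6)
bar 9: v0=G3 v1=E4 (M6)
bar 10: v0=F3 v1=F4 (P8)
  R7 @ bar7.0: D5->E4 leap 10st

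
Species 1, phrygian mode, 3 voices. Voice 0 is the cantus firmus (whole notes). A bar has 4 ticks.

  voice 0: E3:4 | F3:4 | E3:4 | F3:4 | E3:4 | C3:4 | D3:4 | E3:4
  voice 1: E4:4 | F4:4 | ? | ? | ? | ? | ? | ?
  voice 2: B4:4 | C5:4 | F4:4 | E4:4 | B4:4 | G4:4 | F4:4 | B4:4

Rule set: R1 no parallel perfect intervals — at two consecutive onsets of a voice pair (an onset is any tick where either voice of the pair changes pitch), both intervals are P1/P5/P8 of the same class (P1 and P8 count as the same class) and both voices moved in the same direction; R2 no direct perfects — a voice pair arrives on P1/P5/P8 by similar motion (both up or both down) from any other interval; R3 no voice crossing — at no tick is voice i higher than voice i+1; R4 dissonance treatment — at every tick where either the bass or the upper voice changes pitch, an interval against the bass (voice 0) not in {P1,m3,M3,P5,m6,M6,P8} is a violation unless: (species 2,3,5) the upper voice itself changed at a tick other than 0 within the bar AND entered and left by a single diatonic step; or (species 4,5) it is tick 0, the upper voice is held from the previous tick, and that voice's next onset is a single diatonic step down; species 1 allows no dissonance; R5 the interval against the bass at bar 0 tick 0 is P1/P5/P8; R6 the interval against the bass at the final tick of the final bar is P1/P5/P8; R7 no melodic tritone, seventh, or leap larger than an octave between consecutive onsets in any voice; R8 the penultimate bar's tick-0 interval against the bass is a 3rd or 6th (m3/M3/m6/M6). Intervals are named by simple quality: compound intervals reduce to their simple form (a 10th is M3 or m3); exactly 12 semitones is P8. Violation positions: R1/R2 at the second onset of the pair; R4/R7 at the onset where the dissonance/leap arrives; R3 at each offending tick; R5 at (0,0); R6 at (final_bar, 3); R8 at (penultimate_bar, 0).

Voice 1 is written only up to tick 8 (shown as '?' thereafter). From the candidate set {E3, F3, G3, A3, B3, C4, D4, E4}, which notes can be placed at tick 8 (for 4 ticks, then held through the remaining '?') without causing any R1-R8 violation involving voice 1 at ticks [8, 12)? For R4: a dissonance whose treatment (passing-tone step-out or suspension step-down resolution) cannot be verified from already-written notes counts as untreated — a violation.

{C4}

E3: violates R1,R7
F3: violates R2,R4
G3: violates R7
A3: violates R4
B3: violates R2,R7
C4: legal
D4: violates R4
E4: violates R1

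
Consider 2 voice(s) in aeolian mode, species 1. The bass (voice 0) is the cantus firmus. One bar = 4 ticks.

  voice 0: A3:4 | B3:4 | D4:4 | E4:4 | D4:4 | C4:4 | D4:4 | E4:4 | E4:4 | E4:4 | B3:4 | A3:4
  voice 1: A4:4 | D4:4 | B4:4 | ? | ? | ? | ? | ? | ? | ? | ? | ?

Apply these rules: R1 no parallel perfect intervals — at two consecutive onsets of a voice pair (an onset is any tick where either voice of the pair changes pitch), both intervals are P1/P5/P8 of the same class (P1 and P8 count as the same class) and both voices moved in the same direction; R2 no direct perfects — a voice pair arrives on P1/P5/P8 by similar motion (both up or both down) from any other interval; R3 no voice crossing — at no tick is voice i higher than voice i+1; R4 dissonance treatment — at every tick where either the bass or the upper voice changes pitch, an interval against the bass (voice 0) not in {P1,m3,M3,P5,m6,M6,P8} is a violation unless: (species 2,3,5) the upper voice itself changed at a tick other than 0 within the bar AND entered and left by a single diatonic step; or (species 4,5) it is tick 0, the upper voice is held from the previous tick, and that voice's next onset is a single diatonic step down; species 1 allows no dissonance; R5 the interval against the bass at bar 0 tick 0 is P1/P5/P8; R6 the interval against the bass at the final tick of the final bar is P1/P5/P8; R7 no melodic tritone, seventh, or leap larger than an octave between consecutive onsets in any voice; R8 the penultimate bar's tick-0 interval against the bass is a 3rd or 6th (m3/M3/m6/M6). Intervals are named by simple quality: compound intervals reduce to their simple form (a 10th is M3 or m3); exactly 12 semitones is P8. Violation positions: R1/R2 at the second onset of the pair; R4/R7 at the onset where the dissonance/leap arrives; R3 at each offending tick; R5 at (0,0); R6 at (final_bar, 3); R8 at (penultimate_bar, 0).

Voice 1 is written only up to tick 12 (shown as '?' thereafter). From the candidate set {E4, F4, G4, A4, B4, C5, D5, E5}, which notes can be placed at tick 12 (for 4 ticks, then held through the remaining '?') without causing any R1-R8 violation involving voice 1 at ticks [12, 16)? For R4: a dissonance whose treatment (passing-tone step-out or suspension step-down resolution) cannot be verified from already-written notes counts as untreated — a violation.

E4: legal
F4: violates R4,R7
G4: legal
A4: violates R4
B4: legal
C5: legal
D5: violates R4
E5: violates R2

{B4, C5, E4, G4}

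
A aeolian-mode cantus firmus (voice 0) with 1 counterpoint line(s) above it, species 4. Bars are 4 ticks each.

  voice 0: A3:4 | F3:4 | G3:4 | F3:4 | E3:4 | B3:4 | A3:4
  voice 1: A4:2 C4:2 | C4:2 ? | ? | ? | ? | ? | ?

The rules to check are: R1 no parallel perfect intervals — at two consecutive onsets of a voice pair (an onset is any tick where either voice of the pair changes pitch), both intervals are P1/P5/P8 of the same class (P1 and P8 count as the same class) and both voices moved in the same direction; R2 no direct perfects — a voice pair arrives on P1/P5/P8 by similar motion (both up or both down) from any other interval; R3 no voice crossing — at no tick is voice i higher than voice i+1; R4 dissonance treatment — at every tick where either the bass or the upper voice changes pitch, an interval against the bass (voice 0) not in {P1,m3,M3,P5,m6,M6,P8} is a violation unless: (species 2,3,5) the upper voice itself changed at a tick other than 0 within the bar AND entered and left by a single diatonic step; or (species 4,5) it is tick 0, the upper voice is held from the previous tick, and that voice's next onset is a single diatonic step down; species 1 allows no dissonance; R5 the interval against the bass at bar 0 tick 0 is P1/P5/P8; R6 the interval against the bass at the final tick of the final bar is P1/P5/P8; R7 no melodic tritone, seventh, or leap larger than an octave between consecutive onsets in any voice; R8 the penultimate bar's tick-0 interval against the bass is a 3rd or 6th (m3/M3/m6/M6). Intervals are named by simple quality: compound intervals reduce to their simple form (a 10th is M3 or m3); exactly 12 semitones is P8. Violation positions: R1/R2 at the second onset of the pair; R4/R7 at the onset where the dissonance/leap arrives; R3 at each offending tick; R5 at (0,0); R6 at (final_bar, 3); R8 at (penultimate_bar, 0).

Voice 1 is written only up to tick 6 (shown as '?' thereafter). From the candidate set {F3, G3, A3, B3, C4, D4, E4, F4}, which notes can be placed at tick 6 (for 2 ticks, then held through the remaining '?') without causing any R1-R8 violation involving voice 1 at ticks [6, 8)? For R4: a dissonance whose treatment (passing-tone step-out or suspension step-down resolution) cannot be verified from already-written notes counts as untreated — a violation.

F3: legal
G3: violates R4
A3: legal
B3: violates R4
C4: legal
D4: legal
E4: violates R4
F4: legal

{A3, C4, D4, F3, F4}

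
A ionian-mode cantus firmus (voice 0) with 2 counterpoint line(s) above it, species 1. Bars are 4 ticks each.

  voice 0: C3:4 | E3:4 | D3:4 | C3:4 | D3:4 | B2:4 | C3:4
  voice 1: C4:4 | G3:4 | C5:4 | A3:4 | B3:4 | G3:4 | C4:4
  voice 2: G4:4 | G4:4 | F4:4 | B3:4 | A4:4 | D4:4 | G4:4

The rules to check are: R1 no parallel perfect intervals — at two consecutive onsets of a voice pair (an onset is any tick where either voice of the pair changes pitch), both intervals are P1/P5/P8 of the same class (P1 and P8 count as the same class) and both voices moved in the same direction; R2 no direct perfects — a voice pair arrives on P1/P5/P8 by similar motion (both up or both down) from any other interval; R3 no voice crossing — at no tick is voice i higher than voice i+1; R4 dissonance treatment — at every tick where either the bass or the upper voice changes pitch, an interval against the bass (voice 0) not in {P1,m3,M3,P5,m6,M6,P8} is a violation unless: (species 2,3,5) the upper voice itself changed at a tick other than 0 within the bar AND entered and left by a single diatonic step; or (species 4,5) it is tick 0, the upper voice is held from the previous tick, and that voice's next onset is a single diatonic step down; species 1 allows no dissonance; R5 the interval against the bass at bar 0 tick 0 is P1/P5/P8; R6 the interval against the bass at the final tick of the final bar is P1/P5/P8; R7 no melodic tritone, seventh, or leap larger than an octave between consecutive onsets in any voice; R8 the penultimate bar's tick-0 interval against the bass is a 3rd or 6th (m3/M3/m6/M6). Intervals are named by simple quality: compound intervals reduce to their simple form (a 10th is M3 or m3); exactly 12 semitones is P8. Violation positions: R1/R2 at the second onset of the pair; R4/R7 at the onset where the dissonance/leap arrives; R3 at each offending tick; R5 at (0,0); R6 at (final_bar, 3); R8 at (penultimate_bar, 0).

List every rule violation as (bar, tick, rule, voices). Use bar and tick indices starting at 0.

(2, 0, R3, (1, 2))
(2, 0, R4, (0, 1))
(2, 0, R7, (1,))
(2, 1, R3, (1, 2))
(2, 2, R3, (1, 2))
(2, 3, R3, (1, 2))
(3, 0, R4, (0, 2))
(3, 0, R7, (1,))
(3, 0, R7, (2,))
(4, 0, R2, (0, 2))
(4, 0, R7, (2,))
(5, 0, R2, (1, 2))
(6, 0, R1, (1, 2))
(6, 0, R2, (0, 1))
(6, 0, R2, (0, 2))

bar 0: v0=C3 v1=C4 v2=G4 downbeat P5
bar 1: v0=E3 v1=G3 v2=G4 downbeat m3
bar 2: v0=D3 v1=C5 v2=F4 downbeat m3
bar 3: v0=C3 v1=A3 v2=B3 downbeat M7
bar 4: v0=D3 v1=B3 v2=A4 downbeat P5
bar 5: v0=B2 v1=G3 v2=D4 downbeat m3
bar 6: v0=C3 v1=C4 v2=G4 downbeat P5
  -> R3 @ bar 2 tick 0 v(1, 2): C5 above F4
  -> R4 @ bar 2 tick 0 v(0, 1): D3/C5 m7 untreated
  -> R7 @ bar 2 tick 0 v(1,): G3->C5 leap 17st
  -> R3 @ bar 2 tick 1 v(1, 2): C5 above F4
  -> R3 @ bar 2 tick 2 v(1, 2): C5 above F4
  -> R3 @ bar 2 tick 3 v(1, 2): C5 above F4
  -> R4 @ bar 3 tick 0 v(0, 2): C3/B3 M7 untreated
  -> R7 @ bar 3 tick 0 v(1,): C5->A3 leap 15st
  -> R7 @ bar 3 tick 0 v(2,): F4->B3 leap 6st
  -> R2 @ bar 4 tick 0 v(0, 2): C3/B3 M7 -> D3/A4 P5 similar
  -> R7 @ bar 4 tick 0 v(2,): B3->A4 leap 10st
  -> R2 @ bar 5 tick 0 v(1, 2): B3/A4 m7 -> G3/D4 P5 similar
  -> R1 @ bar 6 tick 0 v(1, 2): G3/D4 P5 -> C4/G4 P5 similar
  -> R2 @ bar 6 tick 0 v(0, 1): B2/G3 m6 -> C3/C4 P8 similar
  -> R2 @ bar 6 tick 0 v(0, 2): B2/D4 m3 -> C3/G4 P5 similar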